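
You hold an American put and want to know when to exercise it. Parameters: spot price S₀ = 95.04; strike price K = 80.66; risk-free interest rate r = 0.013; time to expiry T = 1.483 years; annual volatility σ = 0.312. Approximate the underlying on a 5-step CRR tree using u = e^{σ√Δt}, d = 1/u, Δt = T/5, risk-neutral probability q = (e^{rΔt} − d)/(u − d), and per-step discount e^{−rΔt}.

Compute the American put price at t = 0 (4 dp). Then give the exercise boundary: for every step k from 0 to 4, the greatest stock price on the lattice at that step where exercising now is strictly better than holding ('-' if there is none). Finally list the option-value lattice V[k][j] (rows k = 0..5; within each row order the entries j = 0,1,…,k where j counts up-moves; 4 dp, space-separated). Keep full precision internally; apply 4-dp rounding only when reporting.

params: Δt=0.29660 u=1.18521 d=0.84373 q=0.46894 e^(-rΔt)=0.99615
t_5 payoffs: 40.0219 23.5749 0.4715 0.0000 0.0000 0.0000
t_4: node(4,0) S=48.1646 payoff=32.4954 vs cont=32.1850 → 32.4954 [stop]  node(4,1) S=67.6577 payoff=13.0023 vs cont=12.6919 → 13.0023 [stop]  node(4,2) S=95.0400 payoff=0.0000 vs cont=0.2495 → 0.2495 [wait]  node(4,3) S=133.5044 payoff=0.0000 vs cont=0.0000 → 0.0000 [wait]  node(4,4) S=187.5360 payoff=0.0000 vs cont=0.0000 → 0.0000 [wait]  ⇒ S*(4)=67.6577
t_3: node(3,0) S=57.0851 payoff=23.5749 vs cont=23.2645 → 23.5749 [stop]  node(3,1) S=80.1885 payoff=0.4715 vs cont=6.9950 → 6.9950 [wait]  node(3,2) S=112.6422 payoff=0.0000 vs cont=0.1320 → 0.1320 [wait]  node(3,3) S=158.2305 payoff=0.0000 vs cont=0.0000 → 0.0000 [wait]  ⇒ S*(3)=57.0851
t_2: node(2,0) S=67.6577 payoff=13.0023 vs cont=15.7392 → 15.7392 [wait]  node(2,1) S=95.0400 payoff=0.0000 vs cont=3.7621 → 3.7621 [wait]  node(2,2) S=133.5044 payoff=0.0000 vs cont=0.0698 → 0.0698 [wait]  ⇒ S*(2)=-
t_1: node(1,0) S=80.1885 payoff=0.4715 vs cont=10.0838 → 10.0838 [wait]  node(1,1) S=112.6422 payoff=0.0000 vs cont=2.0229 → 2.0229 [wait]  ⇒ S*(1)=-
t_0: node(0,0) S=95.0400 payoff=0.0000 vs cont=6.2795 → 6.2795 [wait]  ⇒ S*(0)=-

price = 6.2795
boundary = - - - 57.0851 67.6577
tree:
6.2795
10.0838 2.0229
15.7392 3.7621 0.0698
23.5749 6.9950 0.1320 0.0000
32.4954 13.0023 0.2495 0.0000 0.0000
40.0219 23.5749 0.4715 0.0000 0.0000 0.0000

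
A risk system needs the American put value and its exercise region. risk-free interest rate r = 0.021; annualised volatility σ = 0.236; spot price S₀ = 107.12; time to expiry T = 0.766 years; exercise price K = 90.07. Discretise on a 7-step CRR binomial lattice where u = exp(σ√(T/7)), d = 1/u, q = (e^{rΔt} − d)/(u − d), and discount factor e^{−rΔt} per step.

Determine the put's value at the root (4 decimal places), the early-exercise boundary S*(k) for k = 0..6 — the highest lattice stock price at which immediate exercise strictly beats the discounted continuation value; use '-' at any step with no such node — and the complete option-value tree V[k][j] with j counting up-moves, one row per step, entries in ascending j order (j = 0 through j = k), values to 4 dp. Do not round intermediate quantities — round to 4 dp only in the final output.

price = 2.1350
boundary = - - - - - 72.5014 78.3883
tree:
2.1350
3.4505 0.8041
5.4508 1.4275 0.1723
8.3716 2.4989 0.3421 0.0000
12.4085 4.2956 0.6792 0.0000 0.0000
17.5686 7.2062 1.3486 0.0000 0.0000 0.0000
23.0134 11.6817 2.6777 0.0000 0.0000 0.0000 0.0000
28.0493 17.5686 5.3168 0.0000 0.0000 0.0000 0.0000 0.0000

Δt=0.10943, u=1.08120, d=0.92490, q=0.49521, disc=e^(-rΔt)=0.99770
k=7 terminal: V=max(K-S,0) → 28.0493 17.5686 5.3168 0.0000 0.0000 0.0000 0.0000 0.0000
k=6: j=0 S=67.0566 intr=23.0134 cont=22.8067 V=23.0134[EX]; j=1 S=78.3883 intr=11.6817 cont=11.4750 V=11.6817[EX]; j=2 S=91.6349 intr=0.0000 cont=2.6777 V=2.6777[hold]; j=3 S=107.1200 intr=0.0000 cont=0.0000 V=0.0000[hold]; j=4 S=125.2219 intr=0.0000 cont=0.0000 V=0.0000[hold]; j=5 S=146.3828 intr=0.0000 cont=0.0000 V=0.0000[hold]; j=6 S=171.1195 intr=0.0000 cont=0.0000 V=0.0000[hold]  S*(6)=78.3883
k=5: j=0 S=72.5014 intr=17.5686 cont=17.3619 V=17.5686[EX]; j=1 S=84.7532 intr=5.3168 cont=7.2062 V=7.2062[hold]; j=2 S=99.0754 intr=0.0000 cont=1.3486 V=1.3486[hold]; j=3 S=115.8178 intr=0.0000 cont=0.0000 V=0.0000[hold]; j=4 S=135.3895 intr=0.0000 cont=0.0000 V=0.0000[hold]; j=5 S=158.2686 intr=0.0000 cont=0.0000 V=0.0000[hold]  S*(5)=72.5014
k=4: j=0 S=78.3883 intr=11.6817 cont=12.4085 V=12.4085[hold]; j=1 S=91.6349 intr=0.0000 cont=4.2956 V=4.2956[hold]; j=2 S=107.1200 intr=0.0000 cont=0.6792 V=0.6792[hold]; j=3 S=125.2219 intr=0.0000 cont=0.0000 V=0.0000[hold]; j=4 S=146.3828 intr=0.0000 cont=0.0000 V=0.0000[hold]  S*(4)=-
k=3: j=0 S=84.7532 intr=5.3168 cont=8.3716 V=8.3716[hold]; j=1 S=99.0754 intr=0.0000 cont=2.4989 V=2.4989[hold]; j=2 S=115.8178 intr=0.0000 cont=0.3421 V=0.3421[hold]; j=3 S=135.3895 intr=0.0000 cont=0.0000 V=0.0000[hold]  S*(3)=-
k=2: j=0 S=91.6349 intr=0.0000 cont=5.4508 V=5.4508[hold]; j=1 S=107.1200 intr=0.0000 cont=1.4275 V=1.4275[hold]; j=2 S=125.2219 intr=0.0000 cont=0.1723 V=0.1723[hold]  S*(2)=-
k=1: j=0 S=99.0754 intr=0.0000 cont=3.4505 V=3.4505[hold]; j=1 S=115.8178 intr=0.0000 cont=0.8041 V=0.8041[hold]  S*(1)=-
k=0: j=0 S=107.1200 intr=0.0000 cont=2.1350 V=2.1350[hold]  S*(0)=-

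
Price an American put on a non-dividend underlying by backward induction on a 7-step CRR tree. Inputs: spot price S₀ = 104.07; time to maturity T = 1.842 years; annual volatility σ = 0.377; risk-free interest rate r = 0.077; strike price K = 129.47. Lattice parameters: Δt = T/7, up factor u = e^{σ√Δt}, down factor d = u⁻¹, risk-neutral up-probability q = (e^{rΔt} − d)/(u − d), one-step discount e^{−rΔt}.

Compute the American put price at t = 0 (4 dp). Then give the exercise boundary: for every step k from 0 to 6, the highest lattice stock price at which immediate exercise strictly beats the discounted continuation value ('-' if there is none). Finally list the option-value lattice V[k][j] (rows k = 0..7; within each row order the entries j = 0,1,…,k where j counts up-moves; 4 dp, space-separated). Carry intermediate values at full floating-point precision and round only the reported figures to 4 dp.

Δt=0.26314, u=1.21336, d=0.82416, q=0.50439, disc=e^(-rΔt)=0.97994
k=7 terminal: V=max(K-S,0) → 102.5916 89.8986 71.2115 43.6997 3.1959 0.0000 0.0000 0.0000
k=6: j=0 S=32.6131 intr=96.8569 cont=94.2599 V=96.8569[EX]; j=1 S=48.0143 intr=81.4557 cont=78.8588 V=81.4557[EX]; j=2 S=70.6884 intr=58.7816 cont=56.1847 V=58.7816[EX]; j=3 S=104.0700 intr=25.4000 cont=22.8031 V=25.4000[EX]; j=4 S=153.2157 intr=0.0000 cont=1.5521 V=1.5521[hold]; j=5 S=225.5697 intr=0.0000 cont=0.0000 V=0.0000[hold]; j=6 S=332.0920 intr=0.0000 cont=0.0000 V=0.0000[hold]  S*(6)=104.0700
k=5: j=0 S=39.5714 intr=89.8986 cont=87.3017 V=89.8986[EX]; j=1 S=58.2585 intr=71.2115 cont=68.6146 V=71.2115[EX]; j=2 S=85.7703 intr=43.6997 cont=41.1028 V=43.6997[EX]; j=3 S=126.2741 intr=3.1959 cont=13.1031 V=13.1031[hold]; j=4 S=185.9054 intr=0.0000 cont=0.7538 V=0.7538[hold]; j=5 S=273.6967 intr=0.0000 cont=0.0000 V=0.0000[hold]  S*(5)=85.7703
k=4: j=0 S=48.0143 intr=81.4557 cont=78.8588 V=81.4557[EX]; j=1 S=70.6884 intr=58.7816 cont=56.1847 V=58.7816[EX]; j=2 S=104.0700 intr=25.4000 cont=27.7000 V=27.7000[hold]; j=3 S=153.2157 intr=0.0000 cont=6.7363 V=6.7363[hold]; j=4 S=225.5697 intr=0.0000 cont=0.3661 V=0.3661[hold]  S*(4)=70.6884
k=3: j=0 S=58.2585 intr=71.2115 cont=68.6146 V=71.2115[EX]; j=1 S=85.7703 intr=43.6997 cont=42.2396 V=43.6997[EX]; j=2 S=126.2741 intr=3.1959 cont=16.7825 V=16.7825[hold]; j=3 S=185.9054 intr=0.0000 cont=3.4525 V=3.4525[hold]  S*(3)=85.7703
k=2: j=0 S=70.6884 intr=58.7816 cont=56.1847 V=58.7816[EX]; j=1 S=104.0700 intr=25.4000 cont=29.5186 V=29.5186[hold]; j=2 S=153.2157 intr=0.0000 cont=9.8572 V=9.8572[hold]  S*(2)=70.6884
k=1: j=0 S=85.7703 intr=43.6997 cont=43.1386 V=43.6997[EX]; j=1 S=126.2741 intr=3.1959 cont=19.2083 V=19.2083[hold]  S*(1)=85.7703
k=0: j=0 S=104.0700 intr=25.4000 cont=30.7177 V=30.7177[hold]  S*(0)=-

price = 30.7177
boundary = - 85.7703 70.6884 85.7703 70.6884 85.7703 104.0700
tree:
30.7177
43.6997 19.2083
58.7816 29.5186 9.8572
71.2115 43.6997 16.7825 3.4525
81.4557 58.7816 27.7000 6.7363 0.3661
89.8986 71.2115 43.6997 13.1031 0.7538 0.0000
96.8569 81.4557 58.7816 25.4000 1.5521 0.0000 0.0000
102.5916 89.8986 71.2115 43.6997 3.1959 0.0000 0.0000 0.0000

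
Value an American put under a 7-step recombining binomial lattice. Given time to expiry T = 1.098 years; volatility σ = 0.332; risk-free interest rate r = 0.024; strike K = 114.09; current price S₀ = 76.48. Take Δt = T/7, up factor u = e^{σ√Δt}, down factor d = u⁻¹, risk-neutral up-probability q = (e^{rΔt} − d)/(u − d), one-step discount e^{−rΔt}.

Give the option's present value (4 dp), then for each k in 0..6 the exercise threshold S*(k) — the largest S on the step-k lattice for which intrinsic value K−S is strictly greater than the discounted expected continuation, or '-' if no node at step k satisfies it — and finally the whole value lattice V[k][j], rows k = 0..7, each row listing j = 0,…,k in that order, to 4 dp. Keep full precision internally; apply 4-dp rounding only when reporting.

price = 38.1544
boundary = - 67.0568 58.7946 67.0568 76.4800 87.2274 99.4851
tree:
38.1544
47.0332 28.8914
55.2954 37.6578 19.6767
62.5395 47.0332 27.8560 11.0222
68.8911 55.2954 37.6100 17.5697 4.0573
74.4601 62.5395 47.0332 26.8626 7.6993 0.1667
79.3430 68.8911 55.2954 37.6100 14.6049 0.3227 0.0000
83.6242 74.4601 62.5395 47.0332 26.8626 0.6247 0.0000 0.0000

params: Δt=0.15686 u=1.14053 d=0.87679 q=0.48148 e^(-rΔt)=0.99624
t_7 payoffs: 83.6242 74.4601 62.5395 47.0332 26.8626 0.6247 0.0000 0.0000
t_6: node(6,0) S=34.7470 payoff=79.3430 vs cont=78.9143 → 79.3430 [stop]  node(6,1) S=45.1989 payoff=68.8911 vs cont=68.4624 → 68.8911 [stop]  node(6,2) S=58.7946 payoff=55.2954 vs cont=54.8667 → 55.2954 [stop]  node(6,3) S=76.4800 payoff=37.6100 vs cont=37.1813 → 37.6100 [stop]  node(6,4) S=99.4851 payoff=14.6049 vs cont=14.1762 → 14.6049 [stop]  node(6,5) S=129.4101 payoff=0.0000 vs cont=0.3227 → 0.3227 [wait]  node(6,6) S=168.3365 payoff=0.0000 vs cont=0.0000 → 0.0000 [wait]  ⇒ S*(6)=99.4851
t_5: node(5,0) S=39.6299 payoff=74.4601 vs cont=74.0314 → 74.4601 [stop]  node(5,1) S=51.5505 payoff=62.5395 vs cont=62.1108 → 62.5395 [stop]  node(5,2) S=67.0568 payoff=47.0332 vs cont=46.6045 → 47.0332 [stop]  node(5,3) S=87.2274 payoff=26.8626 vs cont=26.4339 → 26.8626 [stop]  node(5,4) S=113.4653 payoff=0.6247 vs cont=7.6993 → 7.6993 [wait]  node(5,5) S=147.5955 payoff=0.0000 vs cont=0.1667 → 0.1667 [wait]  ⇒ S*(5)=87.2274
t_4: node(4,0) S=45.1989 payoff=68.8911 vs cont=68.4624 → 68.8911 [stop]  node(4,1) S=58.7946 payoff=55.2954 vs cont=54.8667 → 55.2954 [stop]  node(4,2) S=76.4800 payoff=37.6100 vs cont=37.1813 → 37.6100 [stop]  node(4,3) S=99.4851 payoff=14.6049 vs cont=17.5697 → 17.5697 [wait]  node(4,4) S=129.4101 payoff=0.0000 vs cont=4.0573 → 4.0573 [wait]  ⇒ S*(4)=76.4800
t_3: node(3,0) S=51.5505 payoff=62.5395 vs cont=62.1108 → 62.5395 [stop]  node(3,1) S=67.0568 payoff=47.0332 vs cont=46.6045 → 47.0332 [stop]  node(3,2) S=87.2274 payoff=26.8626 vs cont=27.8560 → 27.8560 [wait]  node(3,3) S=113.4653 payoff=0.6247 vs cont=11.0222 → 11.0222 [wait]  ⇒ S*(3)=67.0568
t_2: node(2,0) S=58.7946 payoff=55.2954 vs cont=54.8667 → 55.2954 [stop]  node(2,1) S=76.4800 payoff=37.6100 vs cont=37.6578 → 37.6578 [wait]  node(2,2) S=99.4851 payoff=14.6049 vs cont=19.6767 → 19.6767 [wait]  ⇒ S*(2)=58.7946
t_1: node(1,0) S=67.0568 payoff=47.0332 vs cont=46.6274 → 47.0332 [stop]  node(1,1) S=87.2274 payoff=26.8626 vs cont=28.8914 → 28.8914 [wait]  ⇒ S*(1)=67.0568
t_0: node(0,0) S=76.4800 payoff=37.6100 vs cont=38.1544 → 38.1544 [wait]  ⇒ S*(0)=-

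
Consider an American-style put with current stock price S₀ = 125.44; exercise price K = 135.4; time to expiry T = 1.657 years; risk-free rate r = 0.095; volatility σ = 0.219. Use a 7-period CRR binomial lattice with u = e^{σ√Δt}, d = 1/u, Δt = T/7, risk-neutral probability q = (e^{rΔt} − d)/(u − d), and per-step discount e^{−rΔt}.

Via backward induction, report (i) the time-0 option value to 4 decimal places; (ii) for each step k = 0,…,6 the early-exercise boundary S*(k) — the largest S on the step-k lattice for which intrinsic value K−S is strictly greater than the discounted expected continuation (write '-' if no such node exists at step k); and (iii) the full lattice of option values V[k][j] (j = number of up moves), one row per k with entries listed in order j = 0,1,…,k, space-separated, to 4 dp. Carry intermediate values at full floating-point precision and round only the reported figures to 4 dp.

params: Δt=0.23671 u=1.11243 d=0.89893 q=0.57991 e^(-rΔt)=0.97776
t_7 payoffs: 75.9002 61.7684 44.2802 22.6383 0.0000 0.0000 0.0000 0.0000
t_6: node(6,0) S=66.1896 payoff=69.2104 vs cont=66.1995 → 69.2104 [stop]  node(6,1) S=81.9103 payoff=53.4897 vs cont=50.4788 → 53.4897 [stop]  node(6,2) S=101.3648 payoff=34.0352 vs cont=31.0243 → 34.0352 [stop]  node(6,3) S=125.4400 payoff=9.9600 vs cont=9.2987 → 9.9600 [stop]  node(6,4) S=155.2333 payoff=0.0000 vs cont=0.0000 → 0.0000 [wait]  node(6,5) S=192.1028 payoff=0.0000 vs cont=0.0000 → 0.0000 [wait]  node(6,6) S=237.7291 payoff=0.0000 vs cont=0.0000 → 0.0000 [wait]  ⇒ S*(6)=125.4400
t_5: node(5,0) S=73.6316 payoff=61.7684 vs cont=58.7575 → 61.7684 [stop]  node(5,1) S=91.1198 payoff=44.2802 vs cont=41.2693 → 44.2802 [stop]  node(5,2) S=112.7617 payoff=22.6383 vs cont=19.6274 → 22.6383 [stop]  node(5,3) S=139.5438 payoff=0.0000 vs cont=4.0911 → 4.0911 [wait]  node(5,4) S=172.6868 payoff=0.0000 vs cont=0.0000 → 0.0000 [wait]  node(5,5) S=213.7017 payoff=0.0000 vs cont=0.0000 → 0.0000 [wait]  ⇒ S*(5)=112.7617
t_4: node(4,0) S=81.9103 payoff=53.4897 vs cont=50.4788 → 53.4897 [stop]  node(4,1) S=101.3648 payoff=34.0352 vs cont=31.0243 → 34.0352 [stop]  node(4,2) S=125.4400 payoff=9.9600 vs cont=11.6184 → 11.6184 [wait]  node(4,3) S=155.2333 payoff=0.0000 vs cont=1.6804 → 1.6804 [wait]  node(4,4) S=192.1028 payoff=0.0000 vs cont=0.0000 → 0.0000 [wait]  ⇒ S*(4)=101.3648
t_3: node(3,0) S=91.1198 payoff=44.2802 vs cont=41.2693 → 44.2802 [stop]  node(3,1) S=112.7617 payoff=22.6383 vs cont=20.5677 → 22.6383 [stop]  node(3,2) S=139.5438 payoff=0.0000 vs cont=5.7251 → 5.7251 [wait]  node(3,3) S=172.6868 payoff=0.0000 vs cont=0.6902 → 0.6902 [wait]  ⇒ S*(3)=112.7617
t_2: node(2,0) S=101.3648 payoff=34.0352 vs cont=31.0243 → 34.0352 [stop]  node(2,1) S=125.4400 payoff=9.9600 vs cont=12.5449 → 12.5449 [wait]  node(2,2) S=155.2333 payoff=0.0000 vs cont=2.7429 → 2.7429 [wait]  ⇒ S*(2)=101.3648
t_1: node(1,0) S=112.7617 payoff=22.6383 vs cont=21.0931 → 22.6383 [stop]  node(1,1) S=139.5438 payoff=0.0000 vs cont=6.7081 → 6.7081 [wait]  ⇒ S*(1)=112.7617
t_0: node(0,0) S=125.4400 payoff=9.9600 vs cont=13.1023 → 13.1023 [wait]  ⇒ S*(0)=-

price = 13.1023
boundary = - 112.7617 101.3648 112.7617 101.3648 112.7617 125.4400
tree:
13.1023
22.6383 6.7081
34.0352 12.5449 2.7429
44.2802 22.6383 5.7251 0.6902
53.4897 34.0352 11.6184 1.6804 0.0000
61.7684 44.2802 22.6383 4.0911 0.0000 0.0000
69.2104 53.4897 34.0352 9.9600 0.0000 0.0000 0.0000
75.9002 61.7684 44.2802 22.6383 0.0000 0.0000 0.0000 0.0000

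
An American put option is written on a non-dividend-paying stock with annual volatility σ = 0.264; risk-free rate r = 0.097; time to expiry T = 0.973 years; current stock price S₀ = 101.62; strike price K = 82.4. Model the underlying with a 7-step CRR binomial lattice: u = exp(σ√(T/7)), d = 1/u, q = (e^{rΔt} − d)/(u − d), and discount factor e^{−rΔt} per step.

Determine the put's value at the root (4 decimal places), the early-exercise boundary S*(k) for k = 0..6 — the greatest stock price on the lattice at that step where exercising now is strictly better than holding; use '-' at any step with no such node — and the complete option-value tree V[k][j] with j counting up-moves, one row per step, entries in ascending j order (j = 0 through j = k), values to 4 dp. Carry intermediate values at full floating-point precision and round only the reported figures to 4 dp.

params: Δt=0.13900 u=1.10343 d=0.90626 q=0.54426 e^(-rΔt)=0.98661
t_7 payoffs: 31.3780 20.2775 6.7618 0.0000 0.0000 0.0000 0.0000 0.0000
t_6: node(6,0) S=56.2993 payoff=26.1007 vs cont=24.9971 → 26.1007 [stop]  node(6,1) S=68.5481 payoff=13.8519 vs cont=12.7484 → 13.8519 [stop]  node(6,2) S=83.4617 payoff=0.0000 vs cont=3.0404 → 3.0404 [wait]  node(6,3) S=101.6200 payoff=0.0000 vs cont=0.0000 → 0.0000 [wait]  node(6,4) S=123.7289 payoff=0.0000 vs cont=0.0000 → 0.0000 [wait]  node(6,5) S=150.6480 payoff=0.0000 vs cont=0.0000 → 0.0000 [wait]  node(6,6) S=183.4236 payoff=0.0000 vs cont=0.0000 → 0.0000 [wait]  ⇒ S*(6)=68.5481
t_5: node(5,0) S=62.1225 payoff=20.2775 vs cont=19.1739 → 20.2775 [stop]  node(5,1) S=75.6382 payoff=6.7618 vs cont=7.8609 → 7.8609 [wait]  node(5,2) S=92.0944 payoff=0.0000 vs cont=1.3671 → 1.3671 [wait]  node(5,3) S=112.1309 payoff=0.0000 vs cont=0.0000 → 0.0000 [wait]  node(5,4) S=136.5266 payoff=0.0000 vs cont=0.0000 → 0.0000 [wait]  node(5,5) S=166.2299 payoff=0.0000 vs cont=0.0000 → 0.0000 [wait]  ⇒ S*(5)=62.1225
t_4: node(4,0) S=68.5481 payoff=13.8519 vs cont=13.3386 → 13.8519 [stop]  node(4,1) S=83.4617 payoff=0.0000 vs cont=4.2686 → 4.2686 [wait]  node(4,2) S=101.6200 payoff=0.0000 vs cont=0.6147 → 0.6147 [wait]  node(4,3) S=123.7289 payoff=0.0000 vs cont=0.0000 → 0.0000 [wait]  node(4,4) S=150.6480 payoff=0.0000 vs cont=0.0000 → 0.0000 [wait]  ⇒ S*(4)=68.5481
t_3: node(3,0) S=75.6382 payoff=6.7618 vs cont=8.5205 → 8.5205 [wait]  node(3,1) S=92.0944 payoff=0.0000 vs cont=2.2494 → 2.2494 [wait]  node(3,2) S=112.1309 payoff=0.0000 vs cont=0.2764 → 0.2764 [wait]  node(3,3) S=136.5266 payoff=0.0000 vs cont=0.0000 → 0.0000 [wait]  ⇒ S*(3)=-
t_2: node(2,0) S=83.4617 payoff=0.0000 vs cont=5.0390 → 5.0390 [wait]  node(2,1) S=101.6200 payoff=0.0000 vs cont=1.1598 → 1.1598 [wait]  node(2,2) S=123.7289 payoff=0.0000 vs cont=0.1243 → 0.1243 [wait]  ⇒ S*(2)=-
t_1: node(1,0) S=92.0944 payoff=0.0000 vs cont=2.8885 → 2.8885 [wait]  node(1,1) S=112.1309 payoff=0.0000 vs cont=0.5882 → 0.5882 [wait]  ⇒ S*(1)=-
t_0: node(0,0) S=101.6200 payoff=0.0000 vs cont=1.6147 → 1.6147 [wait]  ⇒ S*(0)=-

price = 1.6147
boundary = - - - - 68.5481 62.1225 68.5481
tree:
1.6147
2.8885 0.5882
5.0390 1.1598 0.1243
8.5205 2.2494 0.2764 0.0000
13.8519 4.2686 0.6147 0.0000 0.0000
20.2775 7.8609 1.3671 0.0000 0.0000 0.0000
26.1007 13.8519 3.0404 0.0000 0.0000 0.0000 0.0000
31.3780 20.2775 6.7618 0.0000 0.0000 0.0000 0.0000 0.0000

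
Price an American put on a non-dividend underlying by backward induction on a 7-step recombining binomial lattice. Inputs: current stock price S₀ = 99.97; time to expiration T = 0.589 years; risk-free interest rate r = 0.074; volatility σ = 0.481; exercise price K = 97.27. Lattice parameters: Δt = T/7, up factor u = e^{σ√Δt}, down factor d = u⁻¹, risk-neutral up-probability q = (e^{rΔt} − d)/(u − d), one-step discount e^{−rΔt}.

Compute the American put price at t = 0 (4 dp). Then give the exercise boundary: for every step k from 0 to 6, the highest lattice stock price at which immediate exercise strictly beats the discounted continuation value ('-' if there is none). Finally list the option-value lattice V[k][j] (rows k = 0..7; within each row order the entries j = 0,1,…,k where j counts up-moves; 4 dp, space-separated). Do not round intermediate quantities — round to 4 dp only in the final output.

price = 11.8181
boundary = - - - 65.7785 57.2122 65.7785 75.6274
tree:
11.8181
16.9523 6.5717
23.5461 10.2372 2.8023
31.4915 15.4944 4.8413 0.6945
40.0578 22.6135 8.2083 1.3635 0.0000
47.5085 31.4915 13.5695 2.6770 0.0000 0.0000
53.9889 40.0578 21.6426 5.2558 0.0000 0.0000 0.0000
59.6253 47.5085 31.4915 10.3190 0.0000 0.0000 0.0000 0.0000

Δt=0.08414, u=1.14973, d=0.86977, q=0.48749, disc=e^(-rΔt)=0.99379
k=7 terminal: V=max(K-S,0) → 59.6253 47.5085 31.4915 10.3190 0.0000 0.0000 0.0000 0.0000
k=6: j=0 S=43.2811 intr=53.9889 cont=53.3851 V=53.9889[EX]; j=1 S=57.2122 intr=40.0578 cont=39.4540 V=40.0578[EX]; j=2 S=75.6274 intr=21.6426 cont=21.0388 V=21.6426[EX]; j=3 S=99.9700 intr=0.0000 cont=5.2558 V=5.2558[hold]; j=4 S=132.1478 intr=0.0000 cont=0.0000 V=0.0000[hold]; j=5 S=174.6829 intr=0.0000 cont=0.0000 V=0.0000[hold]; j=6 S=230.9089 intr=0.0000 cont=0.0000 V=0.0000[hold]  S*(6)=75.6274
k=5: j=0 S=49.7615 intr=47.5085 cont=46.9047 V=47.5085[EX]; j=1 S=65.7785 intr=31.4915 cont=30.8877 V=31.4915[EX]; j=2 S=86.9510 intr=10.3190 cont=13.5695 V=13.5695[hold]; j=3 S=114.9383 intr=0.0000 cont=2.6770 V=2.6770[hold]; j=4 S=151.9341 intr=0.0000 cont=0.0000 V=0.0000[hold]; j=5 S=200.8378 intr=0.0000 cont=0.0000 V=0.0000[hold]  S*(5)=65.7785
k=4: j=0 S=57.2122 intr=40.0578 cont=39.4540 V=40.0578[EX]; j=1 S=75.6274 intr=21.6426 cont=22.6135 V=22.6135[hold]; j=2 S=99.9700 intr=0.0000 cont=8.2083 V=8.2083[hold]; j=3 S=132.1478 intr=0.0000 cont=1.3635 V=1.3635[hold]; j=4 S=174.6829 intr=0.0000 cont=0.0000 V=0.0000[hold]  S*(4)=57.2122
k=3: j=0 S=65.7785 intr=31.4915 cont=31.3581 V=31.4915[EX]; j=1 S=86.9510 intr=10.3190 cont=15.4944 V=15.4944[hold]; j=2 S=114.9383 intr=0.0000 cont=4.8413 V=4.8413[hold]; j=3 S=151.9341 intr=0.0000 cont=0.6945 V=0.6945[hold]  S*(3)=65.7785
k=2: j=0 S=75.6274 intr=21.6426 cont=23.5461 V=23.5461[hold]; j=1 S=99.9700 intr=0.0000 cont=10.2372 V=10.2372[hold]; j=2 S=132.1478 intr=0.0000 cont=2.8023 V=2.8023[hold]  S*(2)=-
k=1: j=0 S=86.9510 intr=10.3190 cont=16.9523 V=16.9523[hold]; j=1 S=114.9383 intr=0.0000 cont=6.5717 V=6.5717[hold]  S*(1)=-
k=0: j=0 S=99.9700 intr=0.0000 cont=11.8181 V=11.8181[hold]  S*(0)=-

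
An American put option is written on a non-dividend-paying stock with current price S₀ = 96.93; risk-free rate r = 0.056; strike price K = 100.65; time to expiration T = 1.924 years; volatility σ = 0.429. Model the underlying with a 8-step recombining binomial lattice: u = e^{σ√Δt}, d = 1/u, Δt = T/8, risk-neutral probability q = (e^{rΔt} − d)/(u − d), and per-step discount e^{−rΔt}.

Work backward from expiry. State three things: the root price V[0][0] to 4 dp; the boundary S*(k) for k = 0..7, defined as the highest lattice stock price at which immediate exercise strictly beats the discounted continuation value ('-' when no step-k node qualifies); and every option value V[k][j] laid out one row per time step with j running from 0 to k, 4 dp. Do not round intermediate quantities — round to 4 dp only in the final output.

price = 20.2183
boundary = - - - 51.5645 63.6385 51.5645 63.6385 78.5397
tree:
20.2183
28.0619 12.2785
37.7621 18.3292 6.0598
49.0855 26.5424 9.9349 2.0261
58.8687 37.0115 15.9324 3.7077 0.2586
66.7958 49.0855 24.8030 6.7571 0.5036 0.0000
73.2189 58.8687 37.0115 12.2564 0.9807 0.0000 0.0000
78.4233 66.7958 49.0855 22.1103 1.9100 0.0000 0.0000 0.0000
82.6403 73.2189 58.8687 37.0115 3.7200 0.0000 0.0000 0.0000 0.0000

Δt=0.24050  u=1.23415  d=0.81027  q=0.47958  discount=0.98662
step 8 (expiry): payoffs max(K−S,0) = 82.6403 73.2189 58.8687 37.0115 3.7200 0.0000 0.0000 0.0000 0.0000
step 7: (k=7,j=0): S=22.2267, (K−S)⁺=78.4233, hold=77.0768 ⇒ V=78.4233 exercise | (k=7,j=1): S=33.8542, (K−S)⁺=66.7958, hold=65.4493 ⇒ V=66.7958 exercise | (k=7,j=2): S=51.5645, (K−S)⁺=49.0855, hold=47.7390 ⇒ V=49.0855 exercise | (k=7,j=3): S=78.5397, (K−S)⁺=22.1103, hold=20.7638 ⇒ V=22.1103 exercise | (k=7,j=4): S=119.6265, (K−S)⁺=0.0000, hold=1.9100 ⇒ V=1.9100 continue | (k=7,j=5): S=182.2071, (K−S)⁺=0.0000, hold=0.0000 ⇒ V=0.0000 continue | (k=7,j=6): S=277.5259, (K−S)⁺=0.0000, hold=0.0000 ⇒ V=0.0000 continue | (k=7,j=7): S=422.7091, (K−S)⁺=0.0000, hold=0.0000 ⇒ V=0.0000 continue  boundary S*=78.5397
step 6: (k=6,j=0): S=27.4311, (K−S)⁺=73.2189, hold=71.8724 ⇒ V=73.2189 exercise | (k=6,j=1): S=41.7813, (K−S)⁺=58.8687, hold=57.5222 ⇒ V=58.8687 exercise | (k=6,j=2): S=63.6385, (K−S)⁺=37.0115, hold=35.6650 ⇒ V=37.0115 exercise | (k=6,j=3): S=96.9300, (K−S)⁺=3.7200, hold=12.2564 ⇒ V=12.2564 continue | (k=6,j=4): S=147.6374, (K−S)⁺=0.0000, hold=0.9807 ⇒ V=0.9807 continue | (k=6,j=5): S=224.8715, (K−S)⁺=0.0000, hold=0.0000 ⇒ V=0.0000 continue | (k=6,j=6): S=342.5094, (K−S)⁺=0.0000, hold=0.0000 ⇒ V=0.0000 continue  boundary S*=63.6385
step 5: (k=5,j=0): S=33.8542, (K−S)⁺=66.7958, hold=65.4493 ⇒ V=66.7958 exercise | (k=5,j=1): S=51.5645, (K−S)⁺=49.0855, hold=47.7390 ⇒ V=49.0855 exercise | (k=5,j=2): S=78.5397, (K−S)⁺=22.1103, hold=24.8030 ⇒ V=24.8030 continue | (k=5,j=3): S=119.6265, (K−S)⁺=0.0000, hold=6.7571 ⇒ V=6.7571 continue | (k=5,j=4): S=182.2071, (K−S)⁺=0.0000, hold=0.5036 ⇒ V=0.5036 continue | (k=5,j=5): S=277.5259, (K−S)⁺=0.0000, hold=0.0000 ⇒ V=0.0000 continue  boundary S*=51.5645
step 4: (k=4,j=0): S=41.7813, (K−S)⁺=58.8687, hold=57.5222 ⇒ V=58.8687 exercise | (k=4,j=1): S=63.6385, (K−S)⁺=37.0115, hold=36.9391 ⇒ V=37.0115 exercise | (k=4,j=2): S=96.9300, (K−S)⁺=3.7200, hold=15.9324 ⇒ V=15.9324 continue | (k=4,j=3): S=147.6374, (K−S)⁺=0.0000, hold=3.7077 ⇒ V=3.7077 continue | (k=4,j=4): S=224.8715, (K−S)⁺=0.0000, hold=0.2586 ⇒ V=0.2586 continue  boundary S*=63.6385
step 3: (k=3,j=0): S=51.5645, (K−S)⁺=49.0855, hold=47.7390 ⇒ V=49.0855 exercise | (k=3,j=1): S=78.5397, (K−S)⁺=22.1103, hold=26.5424 ⇒ V=26.5424 continue | (k=3,j=2): S=119.6265, (K−S)⁺=0.0000, hold=9.9349 ⇒ V=9.9349 continue | (k=3,j=3): S=182.2071, (K−S)⁺=0.0000, hold=2.0261 ⇒ V=2.0261 continue  boundary S*=51.5645
step 2: (k=2,j=0): S=63.6385, (K−S)⁺=37.0115, hold=37.7621 ⇒ V=37.7621 continue | (k=2,j=1): S=96.9300, (K−S)⁺=3.7200, hold=18.3292 ⇒ V=18.3292 continue | (k=2,j=2): S=147.6374, (K−S)⁺=0.0000, hold=6.0598 ⇒ V=6.0598 continue  boundary S*=-
step 1: (k=1,j=0): S=78.5397, (K−S)⁺=22.1103, hold=28.0619 ⇒ V=28.0619 continue | (k=1,j=1): S=119.6265, (K−S)⁺=0.0000, hold=12.2785 ⇒ V=12.2785 continue  boundary S*=-
step 0: (k=0,j=0): S=96.9300, (K−S)⁺=3.7200, hold=20.2183 ⇒ V=20.2183 continue  boundary S*=-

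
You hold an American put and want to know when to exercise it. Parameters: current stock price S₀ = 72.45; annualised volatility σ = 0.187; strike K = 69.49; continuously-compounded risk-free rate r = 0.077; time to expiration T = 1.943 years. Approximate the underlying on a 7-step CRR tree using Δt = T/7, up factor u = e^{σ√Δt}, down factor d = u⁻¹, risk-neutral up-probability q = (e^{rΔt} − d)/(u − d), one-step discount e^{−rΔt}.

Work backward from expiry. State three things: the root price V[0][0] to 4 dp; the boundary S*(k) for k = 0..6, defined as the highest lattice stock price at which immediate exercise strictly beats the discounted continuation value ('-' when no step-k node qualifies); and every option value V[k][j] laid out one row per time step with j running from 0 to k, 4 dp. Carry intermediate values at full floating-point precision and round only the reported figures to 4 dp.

price = 3.1407
boundary = - - 59.4928 53.9109 59.4928 53.9109 59.4928
tree:
3.1407
5.6891 1.4478
9.9972 2.8411 0.5123
15.5791 5.4231 1.1132 0.1047
20.6372 9.9972 2.3765 0.2575 0.0000
25.2207 15.5791 4.9554 0.6337 0.0000 0.0000
29.3742 20.6372 9.9972 1.5595 0.0000 0.0000 0.0000
33.1380 25.2207 15.5791 3.8375 0.0000 0.0000 0.0000 0.0000

params: Δt=0.27757 u=1.10354 d=0.90618 q=0.58485 e^(-rΔt)=0.97885
t_7 payoffs: 33.1380 25.2207 15.5791 3.8375 0.0000 0.0000 0.0000 0.0000
t_6: node(6,0) S=40.1158 payoff=29.3742 vs cont=27.9047 → 29.3742 [stop]  node(6,1) S=48.8528 payoff=20.6372 vs cont=19.1677 → 20.6372 [stop]  node(6,2) S=59.4928 payoff=9.9972 vs cont=8.5278 → 9.9972 [stop]  node(6,3) S=72.4500 payoff=0.0000 vs cont=1.5595 → 1.5595 [wait]  node(6,4) S=88.2293 payoff=0.0000 vs cont=0.0000 → 0.0000 [wait]  node(6,5) S=107.4452 payoff=0.0000 vs cont=0.0000 → 0.0000 [wait]  node(6,6) S=130.8462 payoff=0.0000 vs cont=0.0000 → 0.0000 [wait]  ⇒ S*(6)=59.4928
t_5: node(5,0) S=44.2693 payoff=25.2207 vs cont=23.7512 → 25.2207 [stop]  node(5,1) S=53.9109 payoff=15.5791 vs cont=14.1096 → 15.5791 [stop]  node(5,2) S=65.6525 payoff=3.8375 vs cont=4.9554 → 4.9554 [wait]  node(5,3) S=79.9513 payoff=0.0000 vs cont=0.6337 → 0.6337 [wait]  node(5,4) S=97.3643 payoff=0.0000 vs cont=0.0000 → 0.0000 [wait]  node(5,5) S=118.5698 payoff=0.0000 vs cont=0.0000 → 0.0000 [wait]  ⇒ S*(5)=53.9109
t_4: node(4,0) S=48.8528 payoff=20.6372 vs cont=19.1677 → 20.6372 [stop]  node(4,1) S=59.4928 payoff=9.9972 vs cont=9.1677 → 9.9972 [stop]  node(4,2) S=72.4500 payoff=0.0000 vs cont=2.3765 → 2.3765 [wait]  node(4,3) S=88.2293 payoff=0.0000 vs cont=0.2575 → 0.2575 [wait]  node(4,4) S=107.4452 payoff=0.0000 vs cont=0.0000 → 0.0000 [wait]  ⇒ S*(4)=59.4928
t_3: node(3,0) S=53.9109 payoff=15.5791 vs cont=14.1096 → 15.5791 [stop]  node(3,1) S=65.6525 payoff=3.8375 vs cont=5.4231 → 5.4231 [wait]  node(3,2) S=79.9513 payoff=0.0000 vs cont=1.1132 → 1.1132 [wait]  node(3,3) S=97.3643 payoff=0.0000 vs cont=0.1047 → 0.1047 [wait]  ⇒ S*(3)=53.9109
t_2: node(2,0) S=59.4928 payoff=9.9972 vs cont=9.4355 → 9.9972 [stop]  node(2,1) S=72.4500 payoff=0.0000 vs cont=2.8411 → 2.8411 [wait]  node(2,2) S=88.2293 payoff=0.0000 vs cont=0.5123 → 0.5123 [wait]  ⇒ S*(2)=59.4928
t_1: node(1,0) S=65.6525 payoff=3.8375 vs cont=5.6891 → 5.6891 [wait]  node(1,1) S=79.9513 payoff=0.0000 vs cont=1.4478 → 1.4478 [wait]  ⇒ S*(1)=-
t_0: node(0,0) S=72.4500 payoff=0.0000 vs cont=3.1407 → 3.1407 [wait]  ⇒ S*(0)=-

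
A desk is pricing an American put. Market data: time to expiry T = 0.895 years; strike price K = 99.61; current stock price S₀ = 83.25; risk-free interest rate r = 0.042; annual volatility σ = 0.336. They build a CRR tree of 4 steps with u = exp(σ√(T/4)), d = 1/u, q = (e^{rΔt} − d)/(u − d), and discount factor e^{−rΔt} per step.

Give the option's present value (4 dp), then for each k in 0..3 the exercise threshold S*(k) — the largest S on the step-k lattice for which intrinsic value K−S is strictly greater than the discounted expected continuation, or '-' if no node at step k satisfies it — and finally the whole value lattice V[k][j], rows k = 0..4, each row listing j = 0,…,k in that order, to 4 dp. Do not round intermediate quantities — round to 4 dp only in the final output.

price = 20.0040
boundary = - - 60.5808 71.0165
tree:
20.0040
28.6812 11.3555
39.0292 18.4605 4.1772
47.9315 28.5935 8.2667 0.0000
55.5256 39.0292 16.3600 0.0000 0.0000

Δt=0.22375  u=1.17226  d=0.85305  q=0.48993  discount=0.99065
step 4 (expiry): payoffs max(K−S,0) = 55.5256 39.0292 16.3600 0.0000 0.0000
step 3: (k=3,j=0): S=51.6785, (K−S)⁺=47.9315, hold=46.9998 ⇒ V=47.9315 exercise | (k=3,j=1): S=71.0165, (K−S)⁺=28.5935, hold=27.6618 ⇒ V=28.5935 exercise | (k=3,j=2): S=97.5908, (K−S)⁺=2.0192, hold=8.2667 ⇒ V=8.2667 continue | (k=3,j=3): S=134.1092, (K−S)⁺=0.0000, hold=0.0000 ⇒ V=0.0000 continue  boundary S*=71.0165
step 2: (k=2,j=0): S=60.5808, (K−S)⁺=39.0292, hold=38.0975 ⇒ V=39.0292 exercise | (k=2,j=1): S=83.2500, (K−S)⁺=16.3600, hold=18.4605 ⇒ V=18.4605 continue | (k=2,j=2): S=114.4021, (K−S)⁺=0.0000, hold=4.1772 ⇒ V=4.1772 continue  boundary S*=60.5808
step 1: (k=1,j=0): S=71.0165, (K−S)⁺=28.5935, hold=28.6812 ⇒ V=28.6812 continue | (k=1,j=1): S=97.5908, (K−S)⁺=2.0192, hold=11.3555 ⇒ V=11.3555 continue  boundary S*=-
step 0: (k=0,j=0): S=83.2500, (K−S)⁺=16.3600, hold=20.0040 ⇒ V=20.0040 continue  boundary S*=-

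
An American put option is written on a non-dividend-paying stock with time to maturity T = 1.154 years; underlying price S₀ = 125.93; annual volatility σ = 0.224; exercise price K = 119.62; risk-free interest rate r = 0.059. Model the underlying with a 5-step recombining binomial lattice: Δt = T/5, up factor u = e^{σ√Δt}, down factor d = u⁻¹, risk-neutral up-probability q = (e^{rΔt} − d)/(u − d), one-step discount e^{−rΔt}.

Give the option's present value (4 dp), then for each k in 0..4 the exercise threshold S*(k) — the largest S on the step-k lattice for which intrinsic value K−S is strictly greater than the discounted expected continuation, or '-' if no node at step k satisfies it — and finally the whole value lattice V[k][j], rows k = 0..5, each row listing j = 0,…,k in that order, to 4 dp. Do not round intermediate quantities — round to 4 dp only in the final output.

price = 6.5050
boundary = - - - 91.1846 101.5448
tree:
6.5050
11.0858 2.7169
18.2072 5.2216 0.6241
28.4354 9.8430 1.3657 0.0000
37.7385 18.0752 2.9881 0.0000 0.0000
46.0925 28.4354 6.5380 0.0000 0.0000 0.0000

Δt=0.23080, u=1.11362, d=0.89797, q=0.53670, disc=e^(-rΔt)=0.98648
k=5 terminal: V=max(K-S,0) → 46.0925 28.4354 6.5380 0.0000 0.0000 0.0000
k=4: j=0 S=81.8815 intr=37.7385 cont=36.1207 V=37.7385[EX]; j=1 S=101.5448 intr=18.0752 cont=16.4574 V=18.0752[EX]; j=2 S=125.9300 intr=0.0000 cont=2.9881 V=2.9881[hold]; j=3 S=156.1712 intr=0.0000 cont=0.0000 V=0.0000[hold]; j=4 S=193.6746 intr=0.0000 cont=0.0000 V=0.0000[hold]  S*(4)=101.5448
k=3: j=0 S=91.1846 intr=28.4354 cont=26.8175 V=28.4354[EX]; j=1 S=113.0820 intr=6.5380 cont=9.8430 V=9.8430[hold]; j=2 S=140.2378 intr=0.0000 cont=1.3657 V=1.3657[hold]; j=3 S=173.9149 intr=0.0000 cont=0.0000 V=0.0000[hold]  S*(3)=91.1846
k=2: j=0 S=101.5448 intr=18.0752 cont=18.2072 V=18.2072[hold]; j=1 S=125.9300 intr=0.0000 cont=5.2216 V=5.2216[hold]; j=2 S=156.1712 intr=0.0000 cont=0.6241 V=0.6241[hold]  S*(2)=-
k=1: j=0 S=113.0820 intr=6.5380 cont=11.0858 V=11.0858[hold]; j=1 S=140.2378 intr=0.0000 cont=2.7169 V=2.7169[hold]  S*(1)=-
k=0: j=0 S=125.9300 intr=0.0000 cont=6.5050 V=6.5050[hold]  S*(0)=-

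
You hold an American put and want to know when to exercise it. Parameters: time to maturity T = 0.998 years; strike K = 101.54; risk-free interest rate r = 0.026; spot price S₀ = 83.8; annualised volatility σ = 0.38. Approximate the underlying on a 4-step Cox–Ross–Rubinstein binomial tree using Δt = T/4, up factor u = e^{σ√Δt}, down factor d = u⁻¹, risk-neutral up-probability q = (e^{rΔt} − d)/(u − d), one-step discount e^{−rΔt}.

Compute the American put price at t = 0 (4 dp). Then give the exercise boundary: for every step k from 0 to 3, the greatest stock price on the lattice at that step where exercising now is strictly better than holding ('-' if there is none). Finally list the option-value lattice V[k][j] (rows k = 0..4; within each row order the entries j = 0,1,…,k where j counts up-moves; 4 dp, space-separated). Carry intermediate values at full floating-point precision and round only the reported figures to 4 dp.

Δt=0.24950, u=1.20902, d=0.82712, q=0.46973, disc=e^(-rΔt)=0.99353
k=4 terminal: V=max(K-S,0) → 62.3197 44.2106 17.7400 0.0000 0.0000
k=3: j=0 S=47.4181 intr=54.1219 cont=53.4654 V=54.1219[EX]; j=1 S=69.3124 intr=32.2276 cont=31.5711 V=32.2276[EX]; j=2 S=101.3159 intr=0.2241 cont=9.3462 V=9.3462[hold]; j=3 S=148.0963 intr=0.0000 cont=0.0000 V=0.0000[hold]  S*(3)=69.3124
k=2: j=0 S=57.3294 intr=44.2106 cont=43.5541 V=44.2106[EX]; j=1 S=83.8000 intr=17.7400 cont=21.3406 V=21.3406[hold]; j=2 S=122.4929 intr=0.0000 cont=4.9239 V=4.9239[hold]  S*(2)=57.3294
k=1: j=0 S=69.3124 intr=32.2276 cont=33.2515 V=33.2515[hold]; j=1 S=101.3159 intr=0.2241 cont=13.5411 V=13.5411[hold]  S*(1)=-
k=0: j=0 S=83.8000 intr=17.7400 cont=23.8378 V=23.8378[hold]  S*(0)=-

price = 23.8378
boundary = - - 57.3294 69.3124
tree:
23.8378
33.2515 13.5411
44.2106 21.3406 4.9239
54.1219 32.2276 9.3462 0.0000
62.3197 44.2106 17.7400 0.0000 0.0000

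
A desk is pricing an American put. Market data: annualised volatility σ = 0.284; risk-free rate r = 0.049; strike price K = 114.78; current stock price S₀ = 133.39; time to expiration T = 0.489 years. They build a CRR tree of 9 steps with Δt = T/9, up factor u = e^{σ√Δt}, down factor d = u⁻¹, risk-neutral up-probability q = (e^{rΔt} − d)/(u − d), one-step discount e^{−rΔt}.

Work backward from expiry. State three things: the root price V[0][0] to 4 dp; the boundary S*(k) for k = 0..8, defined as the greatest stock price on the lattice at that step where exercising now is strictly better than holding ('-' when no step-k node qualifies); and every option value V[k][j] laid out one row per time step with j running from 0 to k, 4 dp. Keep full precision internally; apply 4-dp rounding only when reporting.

Δt=0.05433, u=1.06844, d=0.93594, q=0.50358, disc=e^(-rΔt)=0.99734
k=9 terminal: V=max(K-S,0) → 41.2653 30.8583 18.9781 5.4162 0.0000 0.0000 0.0000 0.0000 0.0000 0.0000
k=8: j=0 S=78.5460 intr=36.2340 cont=35.9288 V=36.2340[EX]; j=1 S=89.6652 intr=25.1148 cont=24.8096 V=25.1148[EX]; j=2 S=102.3585 intr=12.4215 cont=12.1163 V=12.4215[EX]; j=3 S=116.8486 intr=0.0000 cont=2.6816 V=2.6816[hold]; j=4 S=133.3900 intr=0.0000 cont=0.0000 V=0.0000[hold]; j=5 S=152.2730 intr=0.0000 cont=0.0000 V=0.0000[hold]; j=6 S=173.8292 intr=0.0000 cont=0.0000 V=0.0000[hold]; j=7 S=198.4369 intr=0.0000 cont=0.0000 V=0.0000[hold]; j=8 S=226.5282 intr=0.0000 cont=0.0000 V=0.0000[hold]  S*(8)=102.3585
k=7: j=0 S=83.9217 intr=30.8583 cont=30.5531 V=30.8583[EX]; j=1 S=95.8019 intr=18.9781 cont=18.6730 V=18.9781[EX]; j=2 S=109.3638 intr=5.4162 cont=7.4967 V=7.4967[hold]; j=3 S=124.8456 intr=0.0000 cont=1.3277 V=1.3277[hold]; j=4 S=142.5191 intr=0.0000 cont=0.0000 V=0.0000[hold]; j=5 S=162.6945 intr=0.0000 cont=0.0000 V=0.0000[hold]; j=6 S=185.7260 intr=0.0000 cont=0.0000 V=0.0000[hold]; j=7 S=212.0178 intr=0.0000 cont=0.0000 V=0.0000[hold]  S*(7)=95.8019
k=6: j=0 S=89.6652 intr=25.1148 cont=24.8096 V=25.1148[EX]; j=1 S=102.3585 intr=12.4215 cont=13.1613 V=13.1613[hold]; j=2 S=116.8486 intr=0.0000 cont=4.3784 V=4.3784[hold]; j=3 S=133.3900 intr=0.0000 cont=0.6573 V=0.6573[hold]; j=4 S=152.2730 intr=0.0000 cont=0.0000 V=0.0000[hold]; j=5 S=173.8292 intr=0.0000 cont=0.0000 V=0.0000[hold]; j=6 S=198.4369 intr=0.0000 cont=0.0000 V=0.0000[hold]  S*(6)=89.6652
k=5: j=0 S=95.8019 intr=18.9781 cont=19.0445 V=19.0445[hold]; j=1 S=109.3638 intr=5.4162 cont=8.7152 V=8.7152[hold]; j=2 S=124.8456 intr=0.0000 cont=2.4979 V=2.4979[hold]; j=3 S=142.5191 intr=0.0000 cont=0.3254 V=0.3254[hold]; j=4 S=162.6945 intr=0.0000 cont=0.0000 V=0.0000[hold]; j=5 S=185.7260 intr=0.0000 cont=0.0000 V=0.0000[hold]  S*(5)=-
k=4: j=0 S=102.3585 intr=12.4215 cont=13.8061 V=13.8061[hold]; j=1 S=116.8486 intr=0.0000 cont=5.5695 V=5.5695[hold]; j=2 S=133.3900 intr=0.0000 cont=1.4002 V=1.4002[hold]; j=3 S=152.2730 intr=0.0000 cont=0.1611 V=0.1611[hold]; j=4 S=173.8292 intr=0.0000 cont=0.0000 V=0.0000[hold]  S*(4)=-
k=3: j=0 S=109.3638 intr=5.4162 cont=9.6326 V=9.6326[hold]; j=1 S=124.8456 intr=0.0000 cont=3.4607 V=3.4607[hold]; j=2 S=142.5191 intr=0.0000 cont=0.7742 V=0.7742[hold]; j=3 S=162.6945 intr=0.0000 cont=0.0798 V=0.0798[hold]  S*(3)=-
k=2: j=0 S=116.8486 intr=0.0000 cont=6.5072 V=6.5072[hold]; j=1 S=133.3900 intr=0.0000 cont=2.1022 V=2.1022[hold]; j=2 S=152.2730 intr=0.0000 cont=0.4234 V=0.4234[hold]  S*(2)=-
k=1: j=0 S=124.8456 intr=0.0000 cont=4.2776 V=4.2776[hold]; j=1 S=142.5191 intr=0.0000 cont=1.2534 V=1.2534[hold]  S*(1)=-
k=0: j=0 S=133.3900 intr=0.0000 cont=2.7474 V=2.7474[hold]  S*(0)=-

price = 2.7474
boundary = - - - - - - 89.6652 95.8019 102.3585
tree:
2.7474
4.2776 1.2534
6.5072 2.1022 0.4234
9.6326 3.4607 0.7742 0.0798
13.8061 5.5695 1.4002 0.1611 0.0000
19.0445 8.7152 2.4979 0.3254 0.0000 0.0000
25.1148 13.1613 4.3784 0.6573 0.0000 0.0000 0.0000
30.8583 18.9781 7.4967 1.3277 0.0000 0.0000 0.0000 0.0000
36.2340 25.1148 12.4215 2.6816 0.0000 0.0000 0.0000 0.0000 0.0000
41.2653 30.8583 18.9781 5.4162 0.0000 0.0000 0.0000 0.0000 0.0000 0.0000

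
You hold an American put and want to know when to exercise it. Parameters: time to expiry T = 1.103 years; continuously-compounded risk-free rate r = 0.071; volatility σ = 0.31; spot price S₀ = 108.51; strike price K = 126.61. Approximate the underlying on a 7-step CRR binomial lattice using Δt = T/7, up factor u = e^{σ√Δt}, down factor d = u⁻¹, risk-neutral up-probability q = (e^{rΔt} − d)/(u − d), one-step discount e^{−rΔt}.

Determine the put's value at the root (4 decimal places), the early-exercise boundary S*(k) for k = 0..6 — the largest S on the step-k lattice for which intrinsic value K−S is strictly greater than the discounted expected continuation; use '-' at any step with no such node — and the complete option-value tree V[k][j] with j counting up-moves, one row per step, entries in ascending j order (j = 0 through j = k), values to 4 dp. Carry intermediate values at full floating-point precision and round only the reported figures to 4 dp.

price = 21.6372
boundary = - 95.9461 84.8370 95.9461 84.8370 95.9461 108.5100
tree:
21.6372
30.6639 13.6048
41.7730 20.8176 7.1060
51.5959 30.6639 11.9951 2.6545
60.2814 41.7730 19.6152 5.0774 0.4296
67.9613 51.5959 30.6639 9.6335 0.8955 0.0000
74.7519 60.2814 41.7730 18.1000 1.8666 0.0000 0.0000
80.7563 67.9613 51.5959 30.6639 3.8909 0.0000 0.0000 0.0000

Δt=0.15757  u=1.13095  d=0.88421  q=0.51487  discount=0.98887
step 7 (expiry): payoffs max(K−S,0) = 80.7563 67.9613 51.5959 30.6639 3.8909 0.0000 0.0000 0.0000
step 6: (k=6,j=0): S=51.8581, (K−S)⁺=74.7519, hold=73.3434 ⇒ V=74.7519 exercise | (k=6,j=1): S=66.3286, (K−S)⁺=60.2814, hold=58.8728 ⇒ V=60.2814 exercise | (k=6,j=2): S=84.8370, (K−S)⁺=41.7730, hold=40.3644 ⇒ V=41.7730 exercise | (k=6,j=3): S=108.5100, (K−S)⁺=18.1000, hold=16.6914 ⇒ V=18.1000 exercise | (k=6,j=4): S=138.7888, (K−S)⁺=0.0000, hold=1.8666 ⇒ V=1.8666 continue | (k=6,j=5): S=177.5165, (K−S)⁺=0.0000, hold=0.0000 ⇒ V=0.0000 continue | (k=6,j=6): S=227.0509, (K−S)⁺=0.0000, hold=0.0000 ⇒ V=0.0000 continue  boundary S*=108.5100
step 5: (k=5,j=0): S=58.6487, (K−S)⁺=67.9613, hold=66.5527 ⇒ V=67.9613 exercise | (k=5,j=1): S=75.0141, (K−S)⁺=51.5959, hold=50.1873 ⇒ V=51.5959 exercise | (k=5,j=2): S=95.9461, (K−S)⁺=30.6639, hold=29.2553 ⇒ V=30.6639 exercise | (k=5,j=3): S=122.7191, (K−S)⁺=3.8909, hold=9.6335 ⇒ V=9.6335 continue | (k=5,j=4): S=156.9627, (K−S)⁺=0.0000, hold=0.8955 ⇒ V=0.8955 continue | (k=5,j=5): S=200.7618, (K−S)⁺=0.0000, hold=0.0000 ⇒ V=0.0000 continue  boundary S*=95.9461
step 4: (k=4,j=0): S=66.3286, (K−S)⁺=60.2814, hold=58.8728 ⇒ V=60.2814 exercise | (k=4,j=1): S=84.8370, (K−S)⁺=41.7730, hold=40.3644 ⇒ V=41.7730 exercise | (k=4,j=2): S=108.5100, (K−S)⁺=18.1000, hold=19.6152 ⇒ V=19.6152 continue | (k=4,j=3): S=138.7888, (K−S)⁺=0.0000, hold=5.0774 ⇒ V=5.0774 continue | (k=4,j=4): S=177.5165, (K−S)⁺=0.0000, hold=0.4296 ⇒ V=0.4296 continue  boundary S*=84.8370
step 3: (k=3,j=0): S=75.0141, (K−S)⁺=51.5959, hold=50.1873 ⇒ V=51.5959 exercise | (k=3,j=1): S=95.9461, (K−S)⁺=30.6639, hold=30.0268 ⇒ V=30.6639 exercise | (k=3,j=2): S=122.7191, (K−S)⁺=3.8909, hold=11.9951 ⇒ V=11.9951 continue | (k=3,j=3): S=156.9627, (K−S)⁺=0.0000, hold=2.6545 ⇒ V=2.6545 continue  boundary S*=95.9461
step 2: (k=2,j=0): S=84.8370, (K−S)⁺=41.7730, hold=40.3644 ⇒ V=41.7730 exercise | (k=2,j=1): S=108.5100, (K−S)⁺=18.1000, hold=20.8176 ⇒ V=20.8176 continue | (k=2,j=2): S=138.7888, (K−S)⁺=0.0000, hold=7.1060 ⇒ V=7.1060 continue  boundary S*=84.8370
step 1: (k=1,j=0): S=95.9461, (K−S)⁺=30.6639, hold=30.6390 ⇒ V=30.6639 exercise | (k=1,j=1): S=122.7191, (K−S)⁺=3.8909, hold=13.6048 ⇒ V=13.6048 continue  boundary S*=95.9461
step 0: (k=0,j=0): S=108.5100, (K−S)⁺=18.1000, hold=21.6372 ⇒ V=21.6372 continue  boundary S*=-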